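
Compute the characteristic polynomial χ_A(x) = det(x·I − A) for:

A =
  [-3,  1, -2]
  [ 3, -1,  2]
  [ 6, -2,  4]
x^3

Expanding det(x·I − A) (e.g. by cofactor expansion or by noting that A is similar to its Jordan form J, which has the same characteristic polynomial as A) gives
  χ_A(x) = x^3
which factors as x^3. The eigenvalues (with algebraic multiplicities) are λ = 0 with multiplicity 3.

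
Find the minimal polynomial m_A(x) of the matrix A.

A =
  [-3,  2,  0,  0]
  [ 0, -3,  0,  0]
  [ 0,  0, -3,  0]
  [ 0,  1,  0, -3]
x^2 + 6*x + 9

The characteristic polynomial is χ_A(x) = (x + 3)^4, so the eigenvalues are known. The minimal polynomial is
  m_A(x) = Π_λ (x − λ)^{k_λ}
where k_λ is the size of the *largest* Jordan block for λ (equivalently, the smallest k with (A − λI)^k v = 0 for every generalised eigenvector v of λ).

  λ = -3: largest Jordan block has size 2, contributing (x + 3)^2

So m_A(x) = (x + 3)^2 = x^2 + 6*x + 9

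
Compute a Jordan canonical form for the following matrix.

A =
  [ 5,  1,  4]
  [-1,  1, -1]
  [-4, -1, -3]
J_3(1)

The characteristic polynomial is
  det(x·I − A) = x^3 - 3*x^2 + 3*x - 1 = (x - 1)^3

Eigenvalues and multiplicities (the geometric multiplicity of λ is n − rank(A − λI), which equals the number of Jordan blocks for λ):
  λ = 1: algebraic multiplicity = 3, geometric multiplicity = 1

Determining the block sizes for each eigenvalue:
  λ = 1: one block (gm = 1), so the single block has size am = 3 → block sizes [3]

Assembling the blocks gives a Jordan form
J =
  [1, 1, 0]
  [0, 1, 1]
  [0, 0, 1]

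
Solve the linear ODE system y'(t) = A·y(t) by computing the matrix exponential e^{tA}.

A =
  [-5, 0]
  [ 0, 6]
e^{tA} =
  [exp(-5*t), 0]
  [0, exp(6*t)]

Strategy: write A = P · J · P⁻¹ where J is a Jordan canonical form, so e^{tA} = P · e^{tJ} · P⁻¹, and e^{tJ} can be computed block-by-block.

A has Jordan form
J =
  [-5, 0]
  [ 0, 6]
(up to reordering of blocks).

Per-block formulas:
  For a 1×1 block at λ = 6: exp(t · [6]) = [e^(6t)].
  For a 1×1 block at λ = -5: exp(t · [-5]) = [e^(-5t)].

After assembling e^{tJ} and conjugating by P, we get:

e^{tA} =
  [exp(-5*t), 0]
  [0, exp(6*t)]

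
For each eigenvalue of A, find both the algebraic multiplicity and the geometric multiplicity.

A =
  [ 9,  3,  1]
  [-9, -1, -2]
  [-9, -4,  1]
λ = 3: alg = 3, geom = 1

Step 1 — factor the characteristic polynomial to read off the algebraic multiplicities:
  χ_A(x) = (x - 3)^3

Step 2 — compute geometric multiplicities via the rank-nullity identity g(λ) = n − rank(A − λI):
  rank(A − (3)·I) = 2, so dim ker(A − (3)·I) = n − 2 = 1

Summary:
  λ = 3: algebraic multiplicity = 3, geometric multiplicity = 1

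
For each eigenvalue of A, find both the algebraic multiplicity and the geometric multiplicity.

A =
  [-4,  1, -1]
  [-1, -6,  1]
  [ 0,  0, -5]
λ = -5: alg = 3, geom = 2

Step 1 — factor the characteristic polynomial to read off the algebraic multiplicities:
  χ_A(x) = (x + 5)^3

Step 2 — compute geometric multiplicities via the rank-nullity identity g(λ) = n − rank(A − λI):
  rank(A − (-5)·I) = 1, so dim ker(A − (-5)·I) = n − 1 = 2

Summary:
  λ = -5: algebraic multiplicity = 3, geometric multiplicity = 2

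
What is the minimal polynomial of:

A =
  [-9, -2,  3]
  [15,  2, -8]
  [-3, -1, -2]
x^3 + 9*x^2 + 27*x + 27

The characteristic polynomial is χ_A(x) = (x + 3)^3, so the eigenvalues are known. The minimal polynomial is
  m_A(x) = Π_λ (x − λ)^{k_λ}
where k_λ is the size of the *largest* Jordan block for λ (equivalently, the smallest k with (A − λI)^k v = 0 for every generalised eigenvector v of λ).

  λ = -3: largest Jordan block has size 3, contributing (x + 3)^3

So m_A(x) = (x + 3)^3 = x^3 + 9*x^2 + 27*x + 27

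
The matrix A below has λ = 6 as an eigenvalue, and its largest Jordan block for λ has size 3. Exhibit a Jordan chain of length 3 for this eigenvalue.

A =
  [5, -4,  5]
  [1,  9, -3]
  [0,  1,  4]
A Jordan chain for λ = 6 of length 3:
v_1 = (-3, 2, 1)ᵀ
v_2 = (-1, 1, 0)ᵀ
v_3 = (1, 0, 0)ᵀ

Let N = A − (6)·I. We want v_3 with N^3 v_3 = 0 but N^2 v_3 ≠ 0; then v_{j-1} := N · v_j for j = 3, …, 2.

Pick v_3 = (1, 0, 0)ᵀ.
Then v_2 = N · v_3 = (-1, 1, 0)ᵀ.
Then v_1 = N · v_2 = (-3, 2, 1)ᵀ.

Sanity check: (A − (6)·I) v_1 = (0, 0, 0)ᵀ = 0. ✓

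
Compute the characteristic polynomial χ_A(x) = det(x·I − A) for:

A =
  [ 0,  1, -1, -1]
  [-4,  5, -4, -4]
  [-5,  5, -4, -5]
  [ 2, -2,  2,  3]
x^4 - 4*x^3 + 6*x^2 - 4*x + 1

Expanding det(x·I − A) (e.g. by cofactor expansion or by noting that A is similar to its Jordan form J, which has the same characteristic polynomial as A) gives
  χ_A(x) = x^4 - 4*x^3 + 6*x^2 - 4*x + 1
which factors as (x - 1)^4. The eigenvalues (with algebraic multiplicities) are λ = 1 with multiplicity 4.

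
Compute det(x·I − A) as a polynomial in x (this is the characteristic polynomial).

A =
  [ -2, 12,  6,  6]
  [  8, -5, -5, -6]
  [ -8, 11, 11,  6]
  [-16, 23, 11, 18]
x^4 - 22*x^3 + 180*x^2 - 648*x + 864

Expanding det(x·I − A) (e.g. by cofactor expansion or by noting that A is similar to its Jordan form J, which has the same characteristic polynomial as A) gives
  χ_A(x) = x^4 - 22*x^3 + 180*x^2 - 648*x + 864
which factors as (x - 6)^3*(x - 4). The eigenvalues (with algebraic multiplicities) are λ = 4 with multiplicity 1, λ = 6 with multiplicity 3.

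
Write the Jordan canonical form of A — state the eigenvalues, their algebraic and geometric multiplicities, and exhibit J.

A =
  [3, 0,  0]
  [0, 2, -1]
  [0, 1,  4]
J_2(3) ⊕ J_1(3)

The characteristic polynomial is
  det(x·I − A) = x^3 - 9*x^2 + 27*x - 27 = (x - 3)^3

Eigenvalues and multiplicities (the geometric multiplicity of λ is n − rank(A − λI), which equals the number of Jordan blocks for λ):
  λ = 3: algebraic multiplicity = 3, geometric multiplicity = 2

Determining the block sizes for each eigenvalue:
  λ = 3: 2 blocks summing to 3 forces exactly one block of size 2 and the rest size 1 → block sizes [2, 1]

Assembling the blocks gives a Jordan form
J =
  [3, 1, 0]
  [0, 3, 0]
  [0, 0, 3]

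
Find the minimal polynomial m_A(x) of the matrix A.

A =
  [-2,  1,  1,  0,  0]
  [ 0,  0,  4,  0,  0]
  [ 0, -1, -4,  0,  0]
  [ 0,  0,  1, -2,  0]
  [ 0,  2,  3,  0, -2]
x^3 + 6*x^2 + 12*x + 8

The characteristic polynomial is χ_A(x) = (x + 2)^5, so the eigenvalues are known. The minimal polynomial is
  m_A(x) = Π_λ (x − λ)^{k_λ}
where k_λ is the size of the *largest* Jordan block for λ (equivalently, the smallest k with (A − λI)^k v = 0 for every generalised eigenvector v of λ).

  λ = -2: largest Jordan block has size 3, contributing (x + 2)^3

So m_A(x) = (x + 2)^3 = x^3 + 6*x^2 + 12*x + 8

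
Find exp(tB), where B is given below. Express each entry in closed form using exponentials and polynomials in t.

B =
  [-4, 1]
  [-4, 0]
e^{tB} =
  [-2*t*exp(-2*t) + exp(-2*t), t*exp(-2*t)]
  [-4*t*exp(-2*t), 2*t*exp(-2*t) + exp(-2*t)]

Strategy: write B = P · J · P⁻¹ where J is a Jordan canonical form, so e^{tB} = P · e^{tJ} · P⁻¹, and e^{tJ} can be computed block-by-block.

B has Jordan form
J =
  [-2,  1]
  [ 0, -2]
(up to reordering of blocks).

Per-block formulas:
  For a 2×2 Jordan block J_2(-2): exp(t · J_2(-2)) = e^(-2t)·(I + t·N), where N is the 2×2 nilpotent shift.

After assembling e^{tJ} and conjugating by P, we get:

e^{tB} =
  [-2*t*exp(-2*t) + exp(-2*t), t*exp(-2*t)]
  [-4*t*exp(-2*t), 2*t*exp(-2*t) + exp(-2*t)]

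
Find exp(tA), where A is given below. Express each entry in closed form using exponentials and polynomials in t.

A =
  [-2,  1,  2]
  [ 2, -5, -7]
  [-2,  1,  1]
e^{tA} =
  [-t^2*exp(-2*t) + exp(-2*t), -t^2*exp(-2*t)/2 + t*exp(-2*t), -t^2*exp(-2*t)/2 + 2*t*exp(-2*t)]
  [4*t^2*exp(-2*t) + 2*t*exp(-2*t), 2*t^2*exp(-2*t) - 3*t*exp(-2*t) + exp(-2*t), 2*t^2*exp(-2*t) - 7*t*exp(-2*t)]
  [-2*t^2*exp(-2*t) - 2*t*exp(-2*t), -t^2*exp(-2*t) + t*exp(-2*t), -t^2*exp(-2*t) + 3*t*exp(-2*t) + exp(-2*t)]

Strategy: write A = P · J · P⁻¹ where J is a Jordan canonical form, so e^{tA} = P · e^{tJ} · P⁻¹, and e^{tJ} can be computed block-by-block.

A has Jordan form
J =
  [-2,  1,  0]
  [ 0, -2,  1]
  [ 0,  0, -2]
(up to reordering of blocks).

Per-block formulas:
  For a 3×3 Jordan block J_3(-2): exp(t · J_3(-2)) = e^(-2t)·(I + t·N + (t^2/2)·N^2), where N is the 3×3 nilpotent shift.

After assembling e^{tJ} and conjugating by P, we get:

e^{tA} =
  [-t^2*exp(-2*t) + exp(-2*t), -t^2*exp(-2*t)/2 + t*exp(-2*t), -t^2*exp(-2*t)/2 + 2*t*exp(-2*t)]
  [4*t^2*exp(-2*t) + 2*t*exp(-2*t), 2*t^2*exp(-2*t) - 3*t*exp(-2*t) + exp(-2*t), 2*t^2*exp(-2*t) - 7*t*exp(-2*t)]
  [-2*t^2*exp(-2*t) - 2*t*exp(-2*t), -t^2*exp(-2*t) + t*exp(-2*t), -t^2*exp(-2*t) + 3*t*exp(-2*t) + exp(-2*t)]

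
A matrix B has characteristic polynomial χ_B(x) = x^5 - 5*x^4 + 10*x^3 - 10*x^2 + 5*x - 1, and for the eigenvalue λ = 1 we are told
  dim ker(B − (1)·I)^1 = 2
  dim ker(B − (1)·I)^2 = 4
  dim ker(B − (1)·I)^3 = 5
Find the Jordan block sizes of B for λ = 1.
Block sizes for λ = 1: [3, 2]

From the dimensions of kernels of powers, the number of Jordan blocks of size at least j is d_j − d_{j−1} where d_j = dim ker(N^j) (with d_0 = 0). Computing the differences gives [2, 2, 1].
The number of blocks of size exactly k is (#blocks of size ≥ k) − (#blocks of size ≥ k + 1), so the partition is: 1 block(s) of size 2, 1 block(s) of size 3.
In nonincreasing order the block sizes are [3, 2].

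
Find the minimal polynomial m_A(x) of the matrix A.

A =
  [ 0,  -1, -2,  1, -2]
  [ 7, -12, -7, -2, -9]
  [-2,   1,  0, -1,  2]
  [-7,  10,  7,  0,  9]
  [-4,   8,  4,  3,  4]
x^4 + 6*x^3 + 13*x^2 + 12*x + 4

The characteristic polynomial is χ_A(x) = (x + 1)^2*(x + 2)^3, so the eigenvalues are known. The minimal polynomial is
  m_A(x) = Π_λ (x − λ)^{k_λ}
where k_λ is the size of the *largest* Jordan block for λ (equivalently, the smallest k with (A − λI)^k v = 0 for every generalised eigenvector v of λ).

  λ = -2: largest Jordan block has size 2, contributing (x + 2)^2
  λ = -1: largest Jordan block has size 2, contributing (x + 1)^2

So m_A(x) = (x + 1)^2*(x + 2)^2 = x^4 + 6*x^3 + 13*x^2 + 12*x + 4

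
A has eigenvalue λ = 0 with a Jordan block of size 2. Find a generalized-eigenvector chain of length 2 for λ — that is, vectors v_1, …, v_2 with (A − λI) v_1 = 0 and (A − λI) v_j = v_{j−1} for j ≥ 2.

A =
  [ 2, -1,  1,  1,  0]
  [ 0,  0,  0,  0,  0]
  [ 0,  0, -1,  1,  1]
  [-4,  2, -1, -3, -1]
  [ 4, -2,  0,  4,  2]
A Jordan chain for λ = 0 of length 2:
v_1 = (2, 0, 0, -4, 4)ᵀ
v_2 = (1, 0, 0, 0, 0)ᵀ

Let N = A − (0)·I. We want v_2 with N^2 v_2 = 0 but N^1 v_2 ≠ 0; then v_{j-1} := N · v_j for j = 2, …, 2.

Pick v_2 = (1, 0, 0, 0, 0)ᵀ.
Then v_1 = N · v_2 = (2, 0, 0, -4, 4)ᵀ.

Sanity check: (A − (0)·I) v_1 = (0, 0, 0, 0, 0)ᵀ = 0. ✓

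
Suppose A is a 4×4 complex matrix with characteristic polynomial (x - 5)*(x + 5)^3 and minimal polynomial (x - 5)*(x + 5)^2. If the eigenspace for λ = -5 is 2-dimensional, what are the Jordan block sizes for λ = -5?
Block sizes for λ = -5: [2, 1]

Step 1 — from the characteristic polynomial, algebraic multiplicity of λ = -5 is 3. From dim ker(A − (-5)·I) = 2, there are exactly 2 Jordan blocks for λ = -5.
Step 2 — from the minimal polynomial, the factor (x + 5)^2 tells us the largest block for λ = -5 has size 2.
Step 3 — with total size 3, 2 blocks, and largest block 2, the block sizes (in nonincreasing order) are [2, 1].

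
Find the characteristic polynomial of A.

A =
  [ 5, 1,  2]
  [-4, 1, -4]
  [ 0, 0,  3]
x^3 - 9*x^2 + 27*x - 27

Expanding det(x·I − A) (e.g. by cofactor expansion or by noting that A is similar to its Jordan form J, which has the same characteristic polynomial as A) gives
  χ_A(x) = x^3 - 9*x^2 + 27*x - 27
which factors as (x - 3)^3. The eigenvalues (with algebraic multiplicities) are λ = 3 with multiplicity 3.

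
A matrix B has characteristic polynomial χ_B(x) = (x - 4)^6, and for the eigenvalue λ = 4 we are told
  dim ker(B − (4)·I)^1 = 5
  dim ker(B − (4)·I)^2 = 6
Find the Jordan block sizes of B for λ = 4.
Block sizes for λ = 4: [2, 1, 1, 1, 1]

From the dimensions of kernels of powers, the number of Jordan blocks of size at least j is d_j − d_{j−1} where d_j = dim ker(N^j) (with d_0 = 0). Computing the differences gives [5, 1].
The number of blocks of size exactly k is (#blocks of size ≥ k) − (#blocks of size ≥ k + 1), so the partition is: 4 block(s) of size 1, 1 block(s) of size 2.
In nonincreasing order the block sizes are [2, 1, 1, 1, 1].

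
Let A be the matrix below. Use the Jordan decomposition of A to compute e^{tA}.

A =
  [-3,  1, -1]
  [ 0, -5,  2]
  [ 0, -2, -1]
e^{tA} =
  [exp(-3*t), t*exp(-3*t), -t*exp(-3*t)]
  [0, -2*t*exp(-3*t) + exp(-3*t), 2*t*exp(-3*t)]
  [0, -2*t*exp(-3*t), 2*t*exp(-3*t) + exp(-3*t)]

Strategy: write A = P · J · P⁻¹ where J is a Jordan canonical form, so e^{tA} = P · e^{tJ} · P⁻¹, and e^{tJ} can be computed block-by-block.

A has Jordan form
J =
  [-3,  1,  0]
  [ 0, -3,  0]
  [ 0,  0, -3]
(up to reordering of blocks).

Per-block formulas:
  For a 1×1 block at λ = -3: exp(t · [-3]) = [e^(-3t)].
  For a 2×2 Jordan block J_2(-3): exp(t · J_2(-3)) = e^(-3t)·(I + t·N), where N is the 2×2 nilpotent shift.

After assembling e^{tJ} and conjugating by P, we get:

e^{tA} =
  [exp(-3*t), t*exp(-3*t), -t*exp(-3*t)]
  [0, -2*t*exp(-3*t) + exp(-3*t), 2*t*exp(-3*t)]
  [0, -2*t*exp(-3*t), 2*t*exp(-3*t) + exp(-3*t)]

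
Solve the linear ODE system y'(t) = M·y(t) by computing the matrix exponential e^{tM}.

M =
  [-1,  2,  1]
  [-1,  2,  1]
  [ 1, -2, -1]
e^{tM} =
  [1 - t, 2*t, t]
  [-t, 2*t + 1, t]
  [t, -2*t, 1 - t]

Strategy: write M = P · J · P⁻¹ where J is a Jordan canonical form, so e^{tM} = P · e^{tJ} · P⁻¹, and e^{tJ} can be computed block-by-block.

M has Jordan form
J =
  [0, 1, 0]
  [0, 0, 0]
  [0, 0, 0]
(up to reordering of blocks).

Per-block formulas:
  For a 2×2 Jordan block J_2(0): exp(t · J_2(0)) = e^(0t)·(I + t·N), where N is the 2×2 nilpotent shift.
  For a 1×1 block at λ = 0: exp(t · [0]) = [e^(0t)].

After assembling e^{tJ} and conjugating by P, we get:

e^{tM} =
  [1 - t, 2*t, t]
  [-t, 2*t + 1, t]
  [t, -2*t, 1 - t]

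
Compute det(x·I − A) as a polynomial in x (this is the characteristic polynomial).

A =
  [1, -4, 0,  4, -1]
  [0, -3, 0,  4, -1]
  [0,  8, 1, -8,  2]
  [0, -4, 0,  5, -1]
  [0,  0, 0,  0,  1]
x^5 - 5*x^4 + 10*x^3 - 10*x^2 + 5*x - 1

Expanding det(x·I − A) (e.g. by cofactor expansion or by noting that A is similar to its Jordan form J, which has the same characteristic polynomial as A) gives
  χ_A(x) = x^5 - 5*x^4 + 10*x^3 - 10*x^2 + 5*x - 1
which factors as (x - 1)^5. The eigenvalues (with algebraic multiplicities) are λ = 1 with multiplicity 5.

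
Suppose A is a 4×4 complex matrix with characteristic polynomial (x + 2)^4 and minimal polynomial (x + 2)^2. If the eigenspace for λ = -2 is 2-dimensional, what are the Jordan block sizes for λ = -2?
Block sizes for λ = -2: [2, 2]

Step 1 — from the characteristic polynomial, algebraic multiplicity of λ = -2 is 4. From dim ker(A − (-2)·I) = 2, there are exactly 2 Jordan blocks for λ = -2.
Step 2 — from the minimal polynomial, the factor (x + 2)^2 tells us the largest block for λ = -2 has size 2.
Step 3 — with total size 4, 2 blocks, and largest block 2, the block sizes (in nonincreasing order) are [2, 2].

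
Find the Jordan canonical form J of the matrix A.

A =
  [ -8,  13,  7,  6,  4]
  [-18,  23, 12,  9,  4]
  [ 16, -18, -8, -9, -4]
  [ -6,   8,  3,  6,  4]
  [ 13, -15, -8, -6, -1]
J_1(0) ⊕ J_3(3) ⊕ J_1(3)

The characteristic polynomial is
  det(x·I − A) = x^5 - 12*x^4 + 54*x^3 - 108*x^2 + 81*x = x*(x - 3)^4

Eigenvalues and multiplicities (the geometric multiplicity of λ is n − rank(A − λI), which equals the number of Jordan blocks for λ):
  λ = 0: algebraic multiplicity = 1, geometric multiplicity = 1
  λ = 3: algebraic multiplicity = 4, geometric multiplicity = 2

Determining the block sizes for each eigenvalue:
  λ = 0: one block (gm = 1), so the single block has size am = 1 → block sizes [1]
  λ = 3: with am = 4 and gm = 2, the partition is not yet determined (e.g. several partitions of 4 into 2 parts exist). Let N = A − (3)·I. Computing rank(N^1) = 3, rank(N^2) = 2, rank(N^3) = 1; the number of blocks of size ≥ j is rank(N^{j−1}) − rank(N^j), giving [2, 1, 1]. So we have 1 block(s) of size 3, 1 block(s) of size 1 → block sizes [3, 1]

Assembling the blocks gives a Jordan form
J =
  [0, 0, 0, 0, 0]
  [0, 3, 1, 0, 0]
  [0, 0, 3, 1, 0]
  [0, 0, 0, 3, 0]
  [0, 0, 0, 0, 3]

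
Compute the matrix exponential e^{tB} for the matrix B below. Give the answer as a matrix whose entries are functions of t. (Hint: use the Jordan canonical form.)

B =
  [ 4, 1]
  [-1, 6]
e^{tB} =
  [-t*exp(5*t) + exp(5*t), t*exp(5*t)]
  [-t*exp(5*t), t*exp(5*t) + exp(5*t)]

Strategy: write B = P · J · P⁻¹ where J is a Jordan canonical form, so e^{tB} = P · e^{tJ} · P⁻¹, and e^{tJ} can be computed block-by-block.

B has Jordan form
J =
  [5, 1]
  [0, 5]
(up to reordering of blocks).

Per-block formulas:
  For a 2×2 Jordan block J_2(5): exp(t · J_2(5)) = e^(5t)·(I + t·N), where N is the 2×2 nilpotent shift.

After assembling e^{tJ} and conjugating by P, we get:

e^{tB} =
  [-t*exp(5*t) + exp(5*t), t*exp(5*t)]
  [-t*exp(5*t), t*exp(5*t) + exp(5*t)]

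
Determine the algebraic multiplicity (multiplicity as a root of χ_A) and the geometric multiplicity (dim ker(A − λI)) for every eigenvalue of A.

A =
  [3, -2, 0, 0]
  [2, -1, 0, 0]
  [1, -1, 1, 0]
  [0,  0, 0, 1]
λ = 1: alg = 4, geom = 3

Step 1 — factor the characteristic polynomial to read off the algebraic multiplicities:
  χ_A(x) = (x - 1)^4

Step 2 — compute geometric multiplicities via the rank-nullity identity g(λ) = n − rank(A − λI):
  rank(A − (1)·I) = 1, so dim ker(A − (1)·I) = n − 1 = 3

Summary:
  λ = 1: algebraic multiplicity = 4, geometric multiplicity = 3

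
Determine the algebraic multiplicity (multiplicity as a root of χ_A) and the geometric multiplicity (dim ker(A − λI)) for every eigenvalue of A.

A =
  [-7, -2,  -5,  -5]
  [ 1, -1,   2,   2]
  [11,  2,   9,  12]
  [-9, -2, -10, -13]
λ = -3: alg = 4, geom = 2

Step 1 — factor the characteristic polynomial to read off the algebraic multiplicities:
  χ_A(x) = (x + 3)^4

Step 2 — compute geometric multiplicities via the rank-nullity identity g(λ) = n − rank(A − λI):
  rank(A − (-3)·I) = 2, so dim ker(A − (-3)·I) = n − 2 = 2

Summary:
  λ = -3: algebraic multiplicity = 4, geometric multiplicity = 2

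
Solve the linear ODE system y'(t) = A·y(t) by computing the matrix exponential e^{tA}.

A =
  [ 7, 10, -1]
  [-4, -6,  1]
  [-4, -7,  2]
e^{tA} =
  [6*t*exp(t) + exp(t), -3*t^2*exp(t)/2 + 10*t*exp(t), 3*t^2*exp(t)/2 - t*exp(t)]
  [-4*t*exp(t), t^2*exp(t) - 7*t*exp(t) + exp(t), -t^2*exp(t) + t*exp(t)]
  [-4*t*exp(t), t^2*exp(t) - 7*t*exp(t), -t^2*exp(t) + t*exp(t) + exp(t)]

Strategy: write A = P · J · P⁻¹ where J is a Jordan canonical form, so e^{tA} = P · e^{tJ} · P⁻¹, and e^{tJ} can be computed block-by-block.

A has Jordan form
J =
  [1, 1, 0]
  [0, 1, 1]
  [0, 0, 1]
(up to reordering of blocks).

Per-block formulas:
  For a 3×3 Jordan block J_3(1): exp(t · J_3(1)) = e^(1t)·(I + t·N + (t^2/2)·N^2), where N is the 3×3 nilpotent shift.

After assembling e^{tJ} and conjugating by P, we get:

e^{tA} =
  [6*t*exp(t) + exp(t), -3*t^2*exp(t)/2 + 10*t*exp(t), 3*t^2*exp(t)/2 - t*exp(t)]
  [-4*t*exp(t), t^2*exp(t) - 7*t*exp(t) + exp(t), -t^2*exp(t) + t*exp(t)]
  [-4*t*exp(t), t^2*exp(t) - 7*t*exp(t), -t^2*exp(t) + t*exp(t) + exp(t)]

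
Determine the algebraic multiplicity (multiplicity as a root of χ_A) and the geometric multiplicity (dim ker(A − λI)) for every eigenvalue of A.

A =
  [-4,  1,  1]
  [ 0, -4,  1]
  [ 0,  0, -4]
λ = -4: alg = 3, geom = 1

Step 1 — factor the characteristic polynomial to read off the algebraic multiplicities:
  χ_A(x) = (x + 4)^3

Step 2 — compute geometric multiplicities via the rank-nullity identity g(λ) = n − rank(A − λI):
  rank(A − (-4)·I) = 2, so dim ker(A − (-4)·I) = n − 2 = 1

Summary:
  λ = -4: algebraic multiplicity = 3, geometric multiplicity = 1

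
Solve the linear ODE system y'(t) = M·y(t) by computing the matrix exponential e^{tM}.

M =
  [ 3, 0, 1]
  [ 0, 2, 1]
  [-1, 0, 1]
e^{tM} =
  [t*exp(2*t) + exp(2*t), 0, t*exp(2*t)]
  [-t^2*exp(2*t)/2, exp(2*t), -t^2*exp(2*t)/2 + t*exp(2*t)]
  [-t*exp(2*t), 0, -t*exp(2*t) + exp(2*t)]

Strategy: write M = P · J · P⁻¹ where J is a Jordan canonical form, so e^{tM} = P · e^{tJ} · P⁻¹, and e^{tJ} can be computed block-by-block.

M has Jordan form
J =
  [2, 1, 0]
  [0, 2, 1]
  [0, 0, 2]
(up to reordering of blocks).

Per-block formulas:
  For a 3×3 Jordan block J_3(2): exp(t · J_3(2)) = e^(2t)·(I + t·N + (t^2/2)·N^2), where N is the 3×3 nilpotent shift.

After assembling e^{tJ} and conjugating by P, we get:

e^{tM} =
  [t*exp(2*t) + exp(2*t), 0, t*exp(2*t)]
  [-t^2*exp(2*t)/2, exp(2*t), -t^2*exp(2*t)/2 + t*exp(2*t)]
  [-t*exp(2*t), 0, -t*exp(2*t) + exp(2*t)]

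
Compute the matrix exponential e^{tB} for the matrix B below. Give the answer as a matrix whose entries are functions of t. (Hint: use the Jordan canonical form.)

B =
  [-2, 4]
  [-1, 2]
e^{tB} =
  [1 - 2*t, 4*t]
  [-t, 2*t + 1]

Strategy: write B = P · J · P⁻¹ where J is a Jordan canonical form, so e^{tB} = P · e^{tJ} · P⁻¹, and e^{tJ} can be computed block-by-block.

B has Jordan form
J =
  [0, 1]
  [0, 0]
(up to reordering of blocks).

Per-block formulas:
  For a 2×2 Jordan block J_2(0): exp(t · J_2(0)) = e^(0t)·(I + t·N), where N is the 2×2 nilpotent shift.

After assembling e^{tJ} and conjugating by P, we get:

e^{tB} =
  [1 - 2*t, 4*t]
  [-t, 2*t + 1]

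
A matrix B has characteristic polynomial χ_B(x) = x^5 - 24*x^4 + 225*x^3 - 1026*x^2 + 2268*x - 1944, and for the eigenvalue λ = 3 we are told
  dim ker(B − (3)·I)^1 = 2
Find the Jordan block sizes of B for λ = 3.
Block sizes for λ = 3: [1, 1]

From the dimensions of kernels of powers, the number of Jordan blocks of size at least j is d_j − d_{j−1} where d_j = dim ker(N^j) (with d_0 = 0). Computing the differences gives [2].
The number of blocks of size exactly k is (#blocks of size ≥ k) − (#blocks of size ≥ k + 1), so the partition is: 2 block(s) of size 1.
In nonincreasing order the block sizes are [1, 1].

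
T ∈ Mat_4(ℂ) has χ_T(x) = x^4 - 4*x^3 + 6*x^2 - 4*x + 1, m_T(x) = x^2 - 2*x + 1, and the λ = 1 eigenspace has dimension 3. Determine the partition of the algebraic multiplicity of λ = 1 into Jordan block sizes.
Block sizes for λ = 1: [2, 1, 1]

Step 1 — from the characteristic polynomial, algebraic multiplicity of λ = 1 is 4. From dim ker(T − (1)·I) = 3, there are exactly 3 Jordan blocks for λ = 1.
Step 2 — from the minimal polynomial, the factor (x − 1)^2 tells us the largest block for λ = 1 has size 2.
Step 3 — with total size 4, 3 blocks, and largest block 2, the block sizes (in nonincreasing order) are [2, 1, 1].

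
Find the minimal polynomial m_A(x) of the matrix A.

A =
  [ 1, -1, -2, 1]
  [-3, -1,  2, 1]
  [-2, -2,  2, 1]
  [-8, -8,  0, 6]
x^2 - 4*x + 4

The characteristic polynomial is χ_A(x) = (x - 2)^4, so the eigenvalues are known. The minimal polynomial is
  m_A(x) = Π_λ (x − λ)^{k_λ}
where k_λ is the size of the *largest* Jordan block for λ (equivalently, the smallest k with (A − λI)^k v = 0 for every generalised eigenvector v of λ).

  λ = 2: largest Jordan block has size 2, contributing (x − 2)^2

So m_A(x) = (x - 2)^2 = x^2 - 4*x + 4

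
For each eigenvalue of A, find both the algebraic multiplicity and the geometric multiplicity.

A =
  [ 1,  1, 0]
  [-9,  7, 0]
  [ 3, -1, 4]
λ = 4: alg = 3, geom = 2

Step 1 — factor the characteristic polynomial to read off the algebraic multiplicities:
  χ_A(x) = (x - 4)^3

Step 2 — compute geometric multiplicities via the rank-nullity identity g(λ) = n − rank(A − λI):
  rank(A − (4)·I) = 1, so dim ker(A − (4)·I) = n − 1 = 2

Summary:
  λ = 4: algebraic multiplicity = 3, geometric multiplicity = 2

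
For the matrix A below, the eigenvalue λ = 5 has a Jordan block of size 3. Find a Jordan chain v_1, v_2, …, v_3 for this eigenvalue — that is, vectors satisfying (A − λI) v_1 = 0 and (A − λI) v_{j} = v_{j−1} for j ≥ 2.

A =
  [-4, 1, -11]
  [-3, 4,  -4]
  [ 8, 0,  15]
A Jordan chain for λ = 5 of length 3:
v_1 = (-10, -2, 8)ᵀ
v_2 = (-9, -3, 8)ᵀ
v_3 = (1, 0, 0)ᵀ

Let N = A − (5)·I. We want v_3 with N^3 v_3 = 0 but N^2 v_3 ≠ 0; then v_{j-1} := N · v_j for j = 3, …, 2.

Pick v_3 = (1, 0, 0)ᵀ.
Then v_2 = N · v_3 = (-9, -3, 8)ᵀ.
Then v_1 = N · v_2 = (-10, -2, 8)ᵀ.

Sanity check: (A − (5)·I) v_1 = (0, 0, 0)ᵀ = 0. ✓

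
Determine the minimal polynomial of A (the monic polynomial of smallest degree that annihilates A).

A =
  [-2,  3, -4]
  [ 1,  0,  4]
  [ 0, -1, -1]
x^3 + 3*x^2 + 3*x + 1

The characteristic polynomial is χ_A(x) = (x + 1)^3, so the eigenvalues are known. The minimal polynomial is
  m_A(x) = Π_λ (x − λ)^{k_λ}
where k_λ is the size of the *largest* Jordan block for λ (equivalently, the smallest k with (A − λI)^k v = 0 for every generalised eigenvector v of λ).

  λ = -1: largest Jordan block has size 3, contributing (x + 1)^3

So m_A(x) = (x + 1)^3 = x^3 + 3*x^2 + 3*x + 1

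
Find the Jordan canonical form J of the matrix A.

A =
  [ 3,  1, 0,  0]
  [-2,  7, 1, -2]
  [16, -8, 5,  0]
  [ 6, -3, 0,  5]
J_3(5) ⊕ J_1(5)

The characteristic polynomial is
  det(x·I − A) = x^4 - 20*x^3 + 150*x^2 - 500*x + 625 = (x - 5)^4

Eigenvalues and multiplicities (the geometric multiplicity of λ is n − rank(A − λI), which equals the number of Jordan blocks for λ):
  λ = 5: algebraic multiplicity = 4, geometric multiplicity = 2

Determining the block sizes for each eigenvalue:
  λ = 5: with am = 4 and gm = 2, the partition is not yet determined (e.g. several partitions of 4 into 2 parts exist). Let N = A − (5)·I. Computing rank(N^1) = 2, rank(N^2) = 1, rank(N^3) = 0; the number of blocks of size ≥ j is rank(N^{j−1}) − rank(N^j), giving [2, 1, 1]. So we have 1 block(s) of size 3, 1 block(s) of size 1 → block sizes [3, 1]

Assembling the blocks gives a Jordan form
J =
  [5, 1, 0, 0]
  [0, 5, 1, 0]
  [0, 0, 5, 0]
  [0, 0, 0, 5]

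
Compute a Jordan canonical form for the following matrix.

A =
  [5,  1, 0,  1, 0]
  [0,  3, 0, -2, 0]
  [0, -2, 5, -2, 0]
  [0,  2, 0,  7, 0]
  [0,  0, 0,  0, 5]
J_2(5) ⊕ J_1(5) ⊕ J_1(5) ⊕ J_1(5)

The characteristic polynomial is
  det(x·I − A) = x^5 - 25*x^4 + 250*x^3 - 1250*x^2 + 3125*x - 3125 = (x - 5)^5

Eigenvalues and multiplicities (the geometric multiplicity of λ is n − rank(A − λI), which equals the number of Jordan blocks for λ):
  λ = 5: algebraic multiplicity = 5, geometric multiplicity = 4

Determining the block sizes for each eigenvalue:
  λ = 5: 4 blocks summing to 5 forces exactly one block of size 2 and the rest size 1 → block sizes [2, 1, 1, 1]

Assembling the blocks gives a Jordan form
J =
  [5, 1, 0, 0, 0]
  [0, 5, 0, 0, 0]
  [0, 0, 5, 0, 0]
  [0, 0, 0, 5, 0]
  [0, 0, 0, 0, 5]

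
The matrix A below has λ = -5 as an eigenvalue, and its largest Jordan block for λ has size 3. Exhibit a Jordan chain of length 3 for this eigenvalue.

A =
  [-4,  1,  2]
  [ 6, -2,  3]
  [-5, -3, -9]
A Jordan chain for λ = -5 of length 3:
v_1 = (-3, 9, -3)ᵀ
v_2 = (1, 6, -5)ᵀ
v_3 = (1, 0, 0)ᵀ

Let N = A − (-5)·I. We want v_3 with N^3 v_3 = 0 but N^2 v_3 ≠ 0; then v_{j-1} := N · v_j for j = 3, …, 2.

Pick v_3 = (1, 0, 0)ᵀ.
Then v_2 = N · v_3 = (1, 6, -5)ᵀ.
Then v_1 = N · v_2 = (-3, 9, -3)ᵀ.

Sanity check: (A − (-5)·I) v_1 = (0, 0, 0)ᵀ = 0. ✓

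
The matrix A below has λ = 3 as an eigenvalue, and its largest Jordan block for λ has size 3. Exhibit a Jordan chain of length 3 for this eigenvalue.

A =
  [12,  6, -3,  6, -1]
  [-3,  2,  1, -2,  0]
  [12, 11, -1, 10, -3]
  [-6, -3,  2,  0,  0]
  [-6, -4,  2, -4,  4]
A Jordan chain for λ = 3 of length 3:
v_1 = (3, 0, 9, 0, 0)ᵀ
v_2 = (-9, 3, -18, 3, 6)ᵀ
v_3 = (1, 0, 0, -3, 0)ᵀ

Let N = A − (3)·I. We want v_3 with N^3 v_3 = 0 but N^2 v_3 ≠ 0; then v_{j-1} := N · v_j for j = 3, …, 2.

Pick v_3 = (1, 0, 0, -3, 0)ᵀ.
Then v_2 = N · v_3 = (-9, 3, -18, 3, 6)ᵀ.
Then v_1 = N · v_2 = (3, 0, 9, 0, 0)ᵀ.

Sanity check: (A − (3)·I) v_1 = (0, 0, 0, 0, 0)ᵀ = 0. ✓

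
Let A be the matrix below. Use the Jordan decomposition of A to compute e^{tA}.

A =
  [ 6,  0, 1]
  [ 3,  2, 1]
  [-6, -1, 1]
e^{tA} =
  [3*t^2*exp(3*t)/2 + 3*t*exp(3*t) + exp(3*t), -t^2*exp(3*t)/2, t^2*exp(3*t)/2 + t*exp(3*t)]
  [3*t*exp(3*t), -t*exp(3*t) + exp(3*t), t*exp(3*t)]
  [-9*t^2*exp(3*t)/2 - 6*t*exp(3*t), 3*t^2*exp(3*t)/2 - t*exp(3*t), -3*t^2*exp(3*t)/2 - 2*t*exp(3*t) + exp(3*t)]

Strategy: write A = P · J · P⁻¹ where J is a Jordan canonical form, so e^{tA} = P · e^{tJ} · P⁻¹, and e^{tJ} can be computed block-by-block.

A has Jordan form
J =
  [3, 1, 0]
  [0, 3, 1]
  [0, 0, 3]
(up to reordering of blocks).

Per-block formulas:
  For a 3×3 Jordan block J_3(3): exp(t · J_3(3)) = e^(3t)·(I + t·N + (t^2/2)·N^2), where N is the 3×3 nilpotent shift.

After assembling e^{tJ} and conjugating by P, we get:

e^{tA} =
  [3*t^2*exp(3*t)/2 + 3*t*exp(3*t) + exp(3*t), -t^2*exp(3*t)/2, t^2*exp(3*t)/2 + t*exp(3*t)]
  [3*t*exp(3*t), -t*exp(3*t) + exp(3*t), t*exp(3*t)]
  [-9*t^2*exp(3*t)/2 - 6*t*exp(3*t), 3*t^2*exp(3*t)/2 - t*exp(3*t), -3*t^2*exp(3*t)/2 - 2*t*exp(3*t) + exp(3*t)]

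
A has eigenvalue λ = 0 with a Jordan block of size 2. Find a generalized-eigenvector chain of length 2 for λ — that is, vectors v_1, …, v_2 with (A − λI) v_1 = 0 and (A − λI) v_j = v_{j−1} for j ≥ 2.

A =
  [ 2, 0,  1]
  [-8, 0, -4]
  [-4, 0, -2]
A Jordan chain for λ = 0 of length 2:
v_1 = (2, -8, -4)ᵀ
v_2 = (1, 0, 0)ᵀ

Let N = A − (0)·I. We want v_2 with N^2 v_2 = 0 but N^1 v_2 ≠ 0; then v_{j-1} := N · v_j for j = 2, …, 2.

Pick v_2 = (1, 0, 0)ᵀ.
Then v_1 = N · v_2 = (2, -8, -4)ᵀ.

Sanity check: (A − (0)·I) v_1 = (0, 0, 0)ᵀ = 0. ✓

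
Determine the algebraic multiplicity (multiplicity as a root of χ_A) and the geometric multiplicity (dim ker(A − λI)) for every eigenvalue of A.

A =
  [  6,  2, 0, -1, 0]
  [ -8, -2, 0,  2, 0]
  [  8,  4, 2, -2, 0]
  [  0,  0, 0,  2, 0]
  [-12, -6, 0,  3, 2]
λ = 2: alg = 5, geom = 4

Step 1 — factor the characteristic polynomial to read off the algebraic multiplicities:
  χ_A(x) = (x - 2)^5

Step 2 — compute geometric multiplicities via the rank-nullity identity g(λ) = n − rank(A − λI):
  rank(A − (2)·I) = 1, so dim ker(A − (2)·I) = n − 1 = 4

Summary:
  λ = 2: algebraic multiplicity = 5, geometric multiplicity = 4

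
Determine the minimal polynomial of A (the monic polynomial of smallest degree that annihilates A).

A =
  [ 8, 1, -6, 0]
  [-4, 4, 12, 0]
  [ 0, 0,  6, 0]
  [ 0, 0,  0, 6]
x^2 - 12*x + 36

The characteristic polynomial is χ_A(x) = (x - 6)^4, so the eigenvalues are known. The minimal polynomial is
  m_A(x) = Π_λ (x − λ)^{k_λ}
where k_λ is the size of the *largest* Jordan block for λ (equivalently, the smallest k with (A − λI)^k v = 0 for every generalised eigenvector v of λ).

  λ = 6: largest Jordan block has size 2, contributing (x − 6)^2

So m_A(x) = (x - 6)^2 = x^2 - 12*x + 36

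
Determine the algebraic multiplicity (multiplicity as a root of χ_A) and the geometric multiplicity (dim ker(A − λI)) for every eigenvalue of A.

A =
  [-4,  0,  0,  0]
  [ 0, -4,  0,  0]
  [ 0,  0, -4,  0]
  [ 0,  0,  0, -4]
λ = -4: alg = 4, geom = 4

Step 1 — factor the characteristic polynomial to read off the algebraic multiplicities:
  χ_A(x) = (x + 4)^4

Step 2 — compute geometric multiplicities via the rank-nullity identity g(λ) = n − rank(A − λI):
  rank(A − (-4)·I) = 0, so dim ker(A − (-4)·I) = n − 0 = 4

Summary:
  λ = -4: algebraic multiplicity = 4, geometric multiplicity = 4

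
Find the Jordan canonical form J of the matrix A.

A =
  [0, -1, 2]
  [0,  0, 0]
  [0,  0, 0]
J_2(0) ⊕ J_1(0)

The characteristic polynomial is
  det(x·I − A) = x^3

Eigenvalues and multiplicities (the geometric multiplicity of λ is n − rank(A − λI), which equals the number of Jordan blocks for λ):
  λ = 0: algebraic multiplicity = 3, geometric multiplicity = 2

Determining the block sizes for each eigenvalue:
  λ = 0: 2 blocks summing to 3 forces exactly one block of size 2 and the rest size 1 → block sizes [2, 1]

Assembling the blocks gives a Jordan form
J =
  [0, 1, 0]
  [0, 0, 0]
  [0, 0, 0]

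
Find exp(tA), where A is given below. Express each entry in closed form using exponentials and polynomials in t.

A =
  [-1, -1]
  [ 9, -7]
e^{tA} =
  [3*t*exp(-4*t) + exp(-4*t), -t*exp(-4*t)]
  [9*t*exp(-4*t), -3*t*exp(-4*t) + exp(-4*t)]

Strategy: write A = P · J · P⁻¹ where J is a Jordan canonical form, so e^{tA} = P · e^{tJ} · P⁻¹, and e^{tJ} can be computed block-by-block.

A has Jordan form
J =
  [-4,  1]
  [ 0, -4]
(up to reordering of blocks).

Per-block formulas:
  For a 2×2 Jordan block J_2(-4): exp(t · J_2(-4)) = e^(-4t)·(I + t·N), where N is the 2×2 nilpotent shift.

After assembling e^{tJ} and conjugating by P, we get:

e^{tA} =
  [3*t*exp(-4*t) + exp(-4*t), -t*exp(-4*t)]
  [9*t*exp(-4*t), -3*t*exp(-4*t) + exp(-4*t)]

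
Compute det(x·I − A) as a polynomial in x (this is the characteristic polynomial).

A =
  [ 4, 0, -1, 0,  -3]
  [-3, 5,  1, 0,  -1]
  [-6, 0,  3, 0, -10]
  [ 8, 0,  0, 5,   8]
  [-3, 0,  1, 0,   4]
x^5 - 21*x^4 + 170*x^3 - 650*x^2 + 1125*x - 625

Expanding det(x·I − A) (e.g. by cofactor expansion or by noting that A is similar to its Jordan form J, which has the same characteristic polynomial as A) gives
  χ_A(x) = x^5 - 21*x^4 + 170*x^3 - 650*x^2 + 1125*x - 625
which factors as (x - 5)^4*(x - 1). The eigenvalues (with algebraic multiplicities) are λ = 1 with multiplicity 1, λ = 5 with multiplicity 4.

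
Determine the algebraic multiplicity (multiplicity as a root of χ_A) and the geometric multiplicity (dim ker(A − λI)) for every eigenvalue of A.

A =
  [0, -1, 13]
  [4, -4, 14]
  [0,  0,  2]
λ = -2: alg = 2, geom = 1; λ = 2: alg = 1, geom = 1

Step 1 — factor the characteristic polynomial to read off the algebraic multiplicities:
  χ_A(x) = (x - 2)*(x + 2)^2

Step 2 — compute geometric multiplicities via the rank-nullity identity g(λ) = n − rank(A − λI):
  rank(A − (-2)·I) = 2, so dim ker(A − (-2)·I) = n − 2 = 1
  rank(A − (2)·I) = 2, so dim ker(A − (2)·I) = n − 2 = 1

Summary:
  λ = -2: algebraic multiplicity = 2, geometric multiplicity = 1
  λ = 2: algebraic multiplicity = 1, geometric multiplicity = 1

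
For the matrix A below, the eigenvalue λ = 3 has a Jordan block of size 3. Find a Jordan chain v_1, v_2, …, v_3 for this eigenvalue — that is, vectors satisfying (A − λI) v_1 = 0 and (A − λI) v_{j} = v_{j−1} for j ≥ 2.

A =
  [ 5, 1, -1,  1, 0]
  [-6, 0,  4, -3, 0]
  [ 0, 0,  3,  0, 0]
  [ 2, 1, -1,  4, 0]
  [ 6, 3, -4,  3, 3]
A Jordan chain for λ = 3 of length 3:
v_1 = (1, -3, 0, 1, 3)ᵀ
v_2 = (-1, 4, 0, -1, -4)ᵀ
v_3 = (0, 0, 1, 0, 0)ᵀ

Let N = A − (3)·I. We want v_3 with N^3 v_3 = 0 but N^2 v_3 ≠ 0; then v_{j-1} := N · v_j for j = 3, …, 2.

Pick v_3 = (0, 0, 1, 0, 0)ᵀ.
Then v_2 = N · v_3 = (-1, 4, 0, -1, -4)ᵀ.
Then v_1 = N · v_2 = (1, -3, 0, 1, 3)ᵀ.

Sanity check: (A − (3)·I) v_1 = (0, 0, 0, 0, 0)ᵀ = 0. ✓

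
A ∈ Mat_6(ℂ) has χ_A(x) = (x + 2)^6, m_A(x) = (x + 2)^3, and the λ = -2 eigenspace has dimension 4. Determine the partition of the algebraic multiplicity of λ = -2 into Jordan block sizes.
Block sizes for λ = -2: [3, 1, 1, 1]

Step 1 — from the characteristic polynomial, algebraic multiplicity of λ = -2 is 6. From dim ker(A − (-2)·I) = 4, there are exactly 4 Jordan blocks for λ = -2.
Step 2 — from the minimal polynomial, the factor (x + 2)^3 tells us the largest block for λ = -2 has size 3.
Step 3 — with total size 6, 4 blocks, and largest block 3, the block sizes (in nonincreasing order) are [3, 1, 1, 1].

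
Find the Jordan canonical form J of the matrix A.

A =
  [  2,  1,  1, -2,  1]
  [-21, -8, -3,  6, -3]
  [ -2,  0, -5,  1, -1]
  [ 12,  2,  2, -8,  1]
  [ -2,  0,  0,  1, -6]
J_2(-5) ⊕ J_2(-5) ⊕ J_1(-5)

The characteristic polynomial is
  det(x·I − A) = x^5 + 25*x^4 + 250*x^3 + 1250*x^2 + 3125*x + 3125 = (x + 5)^5

Eigenvalues and multiplicities (the geometric multiplicity of λ is n − rank(A − λI), which equals the number of Jordan blocks for λ):
  λ = -5: algebraic multiplicity = 5, geometric multiplicity = 3

Determining the block sizes for each eigenvalue:
  λ = -5: with am = 5 and gm = 3, the partition is not yet determined (e.g. several partitions of 5 into 3 parts exist). Let N = A − (-5)·I. Computing rank(N^1) = 2, rank(N^2) = 0; the number of blocks of size ≥ j is rank(N^{j−1}) − rank(N^j), giving [3, 2]. So we have 2 block(s) of size 2, 1 block(s) of size 1 → block sizes [2, 2, 1]

Assembling the blocks gives a Jordan form
J =
  [-5,  1,  0,  0,  0]
  [ 0, -5,  0,  0,  0]
  [ 0,  0, -5,  1,  0]
  [ 0,  0,  0, -5,  0]
  [ 0,  0,  0,  0, -5]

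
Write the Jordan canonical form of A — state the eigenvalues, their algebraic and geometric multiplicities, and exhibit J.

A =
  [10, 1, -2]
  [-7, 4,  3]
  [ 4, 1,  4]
J_3(6)

The characteristic polynomial is
  det(x·I − A) = x^3 - 18*x^2 + 108*x - 216 = (x - 6)^3

Eigenvalues and multiplicities (the geometric multiplicity of λ is n − rank(A − λI), which equals the number of Jordan blocks for λ):
  λ = 6: algebraic multiplicity = 3, geometric multiplicity = 1

Determining the block sizes for each eigenvalue:
  λ = 6: one block (gm = 1), so the single block has size am = 3 → block sizes [3]

Assembling the blocks gives a Jordan form
J =
  [6, 1, 0]
  [0, 6, 1]
  [0, 0, 6]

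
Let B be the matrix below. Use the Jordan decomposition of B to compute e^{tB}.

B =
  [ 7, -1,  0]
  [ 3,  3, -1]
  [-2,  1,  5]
e^{tB} =
  [t^2*exp(5*t)/2 + 2*t*exp(5*t) + exp(5*t), -t*exp(5*t), t^2*exp(5*t)/2]
  [t^2*exp(5*t) + 3*t*exp(5*t), -2*t*exp(5*t) + exp(5*t), t^2*exp(5*t) - t*exp(5*t)]
  [-t^2*exp(5*t)/2 - 2*t*exp(5*t), t*exp(5*t), -t^2*exp(5*t)/2 + exp(5*t)]

Strategy: write B = P · J · P⁻¹ where J is a Jordan canonical form, so e^{tB} = P · e^{tJ} · P⁻¹, and e^{tJ} can be computed block-by-block.

B has Jordan form
J =
  [5, 1, 0]
  [0, 5, 1]
  [0, 0, 5]
(up to reordering of blocks).

Per-block formulas:
  For a 3×3 Jordan block J_3(5): exp(t · J_3(5)) = e^(5t)·(I + t·N + (t^2/2)·N^2), where N is the 3×3 nilpotent shift.

After assembling e^{tJ} and conjugating by P, we get:

e^{tB} =
  [t^2*exp(5*t)/2 + 2*t*exp(5*t) + exp(5*t), -t*exp(5*t), t^2*exp(5*t)/2]
  [t^2*exp(5*t) + 3*t*exp(5*t), -2*t*exp(5*t) + exp(5*t), t^2*exp(5*t) - t*exp(5*t)]
  [-t^2*exp(5*t)/2 - 2*t*exp(5*t), t*exp(5*t), -t^2*exp(5*t)/2 + exp(5*t)]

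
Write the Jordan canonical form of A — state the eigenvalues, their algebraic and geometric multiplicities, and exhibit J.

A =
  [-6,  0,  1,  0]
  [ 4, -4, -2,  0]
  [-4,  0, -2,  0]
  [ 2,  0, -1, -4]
J_2(-4) ⊕ J_1(-4) ⊕ J_1(-4)

The characteristic polynomial is
  det(x·I − A) = x^4 + 16*x^3 + 96*x^2 + 256*x + 256 = (x + 4)^4

Eigenvalues and multiplicities (the geometric multiplicity of λ is n − rank(A − λI), which equals the number of Jordan blocks for λ):
  λ = -4: algebraic multiplicity = 4, geometric multiplicity = 3

Determining the block sizes for each eigenvalue:
  λ = -4: 3 blocks summing to 4 forces exactly one block of size 2 and the rest size 1 → block sizes [2, 1, 1]

Assembling the blocks gives a Jordan form
J =
  [-4,  1,  0,  0]
  [ 0, -4,  0,  0]
  [ 0,  0, -4,  0]
  [ 0,  0,  0, -4]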